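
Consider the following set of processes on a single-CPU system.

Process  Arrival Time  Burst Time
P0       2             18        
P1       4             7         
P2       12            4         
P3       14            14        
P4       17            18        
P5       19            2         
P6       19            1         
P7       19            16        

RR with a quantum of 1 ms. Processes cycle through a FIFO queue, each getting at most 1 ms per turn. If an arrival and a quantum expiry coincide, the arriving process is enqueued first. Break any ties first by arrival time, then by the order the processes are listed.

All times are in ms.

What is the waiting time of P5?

Timeline: | idle 0-2 | P0 2-4 | P1 4-5 | P0 5-6 | P1 6-7 | P0 7-8 | P1 8-9 | P0 9-10 | P1 10-11 | P0 11-12 | P1 12-13 | P2 13-14 | P0 14-15 | P1 15-16 | P3 16-17 | P2 17-18 | P0 18-19 | P1 19-20 | P4 20-21 | P3 21-22 | P2 22-23 | P5 23-24 | P6 24-25 | P7 25-26 | P0 26-27 | P4 27-28 | P3 28-29 | P2 29-30 | P5 30-31 | P7 31-32 | P0 32-33 | P4 33-34 | P3 34-35 | P7 35-36 | P0 36-37 | P4 37-38 | P3 38-39 | P7 39-40 | P0 40-41 | P4 41-42 | P3 42-43 | P7 43-44 | P0 44-45 | P4 45-46 | P3 46-47 | P7 47-48 | P0 48-49 | P4 49-50 | P3 50-51 | P7 51-52 | P0 52-53 | P4 53-54 | P3 54-55 | P7 55-56 | P0 56-57 | P4 57-58 | P3 58-59 | P7 59-60 | P0 60-61 | P4 61-62 | P3 62-63 | P7 63-64 | P0 64-65 | P4 65-66 | P3 66-67 | P7 67-68 | P4 68-69 | P3 69-70 | P7 70-71 | P4 71-72 | P3 72-73 | P7 73-74 | P4 74-75 | P7 75-76 | P4 76-77 | P7 77-78 | P4 78-79 | P7 79-80 | P4 80-82 |
Completion: P0=65  P1=20  P2=30  P3=73  P4=82  P5=31  P6=25  P7=80
Waiting(P5) = turnaround − burst = 12 − 2 = 10

10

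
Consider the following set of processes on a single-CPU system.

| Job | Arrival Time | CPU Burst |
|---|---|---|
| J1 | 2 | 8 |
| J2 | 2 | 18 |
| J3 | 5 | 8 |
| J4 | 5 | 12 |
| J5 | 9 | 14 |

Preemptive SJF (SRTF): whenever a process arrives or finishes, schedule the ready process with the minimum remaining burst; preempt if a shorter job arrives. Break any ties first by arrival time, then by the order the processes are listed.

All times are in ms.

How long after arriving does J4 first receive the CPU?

Timeline: | idle 0-2 | J1 2-10 | J3 10-18 | J4 18-30 | J5 30-44 | J2 44-62 |
Completion: J1=10  J2=62  J3=18  J4=30  J5=44
Response(J4) = first start − arrival = 18 − 5 = 13

13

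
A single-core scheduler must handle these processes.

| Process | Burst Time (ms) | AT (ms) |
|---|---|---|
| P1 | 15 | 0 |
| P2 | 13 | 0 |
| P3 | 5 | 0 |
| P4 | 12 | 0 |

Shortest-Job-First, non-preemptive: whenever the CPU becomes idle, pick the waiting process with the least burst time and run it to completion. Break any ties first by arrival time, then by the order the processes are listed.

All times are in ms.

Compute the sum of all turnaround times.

97

Schedule: | P3 0-5 | P4 5-17 | P2 17-30 | P1 30-45 |
Completion: P1=45  P2=30  P3=5  P4=17
Turnaround = completion − arrival: P1=45, P2=30, P3=5, P4=17
Total turnaround = 45 + 30 + 5 + 17 = 97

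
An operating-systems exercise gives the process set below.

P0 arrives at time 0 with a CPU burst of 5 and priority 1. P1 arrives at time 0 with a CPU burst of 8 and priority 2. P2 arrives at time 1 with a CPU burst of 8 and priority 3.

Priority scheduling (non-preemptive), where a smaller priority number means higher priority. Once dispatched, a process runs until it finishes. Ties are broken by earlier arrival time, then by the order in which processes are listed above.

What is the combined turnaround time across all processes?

Schedule: | P0 0-5 | P1 5-13 | P2 13-21 |
Completion: P0=5  P1=13  P2=21
Turnaround (C−A): P0=5  P1=13  P2=20
Turnaround = completion − arrival: P0=5, P1=13, P2=20
Total turnaround = 5 + 13 + 20 = 38

38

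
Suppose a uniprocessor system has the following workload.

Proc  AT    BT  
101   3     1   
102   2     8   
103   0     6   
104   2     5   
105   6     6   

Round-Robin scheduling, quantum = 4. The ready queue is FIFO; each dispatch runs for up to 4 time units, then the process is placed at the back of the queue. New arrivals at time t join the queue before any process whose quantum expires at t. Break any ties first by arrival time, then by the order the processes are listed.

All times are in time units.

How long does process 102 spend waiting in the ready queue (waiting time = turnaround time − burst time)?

13

Schedule: | 103 0-4 | 102 4-8 | 104 8-12 | 101 12-13 | 103 13-15 | 105 15-19 | 102 19-23 | 104 23-24 | 105 24-26 |
Completion: 101=13  102=23  103=15  104=24  105=26
Turnaround (C−A): 101=10  102=21  103=15  104=22  105=20
Waiting(102) = turnaround − burst = 21 − 8 = 13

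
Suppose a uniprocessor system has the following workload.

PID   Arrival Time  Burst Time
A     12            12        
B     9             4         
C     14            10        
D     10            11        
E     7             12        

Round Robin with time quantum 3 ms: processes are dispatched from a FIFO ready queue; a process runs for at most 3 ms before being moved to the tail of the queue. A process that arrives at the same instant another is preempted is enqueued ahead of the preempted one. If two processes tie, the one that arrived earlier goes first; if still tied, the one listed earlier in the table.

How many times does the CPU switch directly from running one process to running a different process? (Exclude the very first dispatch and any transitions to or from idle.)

17

Timeline: | idle 0-7 | E 7-10 | B 10-13 | D 13-16 | E 16-19 | A 19-22 | B 22-23 | C 23-26 | D 26-29 | E 29-32 | A 32-35 | C 35-38 | D 38-41 | E 41-44 | A 44-47 | C 47-50 | D 50-52 | A 52-55 | C 55-56 |
Completion: A=55  B=23  C=56  D=52  E=44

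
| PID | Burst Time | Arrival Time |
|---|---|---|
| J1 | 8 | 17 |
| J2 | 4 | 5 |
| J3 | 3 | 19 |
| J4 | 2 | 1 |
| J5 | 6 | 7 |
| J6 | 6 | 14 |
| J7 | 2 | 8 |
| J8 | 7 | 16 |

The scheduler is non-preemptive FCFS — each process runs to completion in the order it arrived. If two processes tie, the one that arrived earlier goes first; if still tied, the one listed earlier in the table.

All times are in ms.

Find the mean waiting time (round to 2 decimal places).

Timeline: | idle 0-1 | J4 1-3 | idle 3-5 | J2 5-9 | J5 9-15 | J7 15-17 | J6 17-23 | J8 23-30 | J1 30-38 | J3 38-41 |
Completion: J1=38  J2=9  J3=41  J4=3  J5=15  J6=23  J7=17  J8=30
Waiting times: J1=13, J2=0, J3=19, J4=0, J5=2, J6=3, J7=7, J8=7
Average waiting = (13+0+19+0+2+3+7+7) / 8 = 51/8 = 6.38

6.38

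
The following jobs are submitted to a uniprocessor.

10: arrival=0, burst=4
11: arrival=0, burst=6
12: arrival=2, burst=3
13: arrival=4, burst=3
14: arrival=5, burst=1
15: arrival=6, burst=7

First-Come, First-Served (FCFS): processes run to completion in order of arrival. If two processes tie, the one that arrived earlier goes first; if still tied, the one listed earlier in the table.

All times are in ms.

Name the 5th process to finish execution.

Schedule: | 10 0-4 | 11 4-10 | 12 10-13 | 13 13-16 | 14 16-17 | 15 17-24 |
Completion: 10=4  11=10  12=13  13=16  14=17  15=24
Turnaround (C−A): 10=4  11=10  12=11  13=12  14=12  15=18
Finish order: 10 → 11 → 12 → 13 → 14 → 15

14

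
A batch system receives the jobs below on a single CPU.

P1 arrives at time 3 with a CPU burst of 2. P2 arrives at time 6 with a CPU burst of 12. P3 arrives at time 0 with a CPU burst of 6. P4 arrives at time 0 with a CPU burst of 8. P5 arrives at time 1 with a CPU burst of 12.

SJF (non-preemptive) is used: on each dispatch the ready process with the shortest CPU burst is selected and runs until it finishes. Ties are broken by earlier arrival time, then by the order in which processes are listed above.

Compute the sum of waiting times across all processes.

48

Timeline: | P3 0-6 | P1 6-8 | P4 8-16 | P5 16-28 | P2 28-40 |
Completion: P1=8  P2=40  P3=6  P4=16  P5=28
Turnaround (C−A): P1=5  P2=34  P3=6  P4=16  P5=27
Waiting = turnaround − burst: P1=3, P2=22, P3=0, P4=8, P5=15
Total waiting = 3 + 22 + 0 + 8 + 15 = 48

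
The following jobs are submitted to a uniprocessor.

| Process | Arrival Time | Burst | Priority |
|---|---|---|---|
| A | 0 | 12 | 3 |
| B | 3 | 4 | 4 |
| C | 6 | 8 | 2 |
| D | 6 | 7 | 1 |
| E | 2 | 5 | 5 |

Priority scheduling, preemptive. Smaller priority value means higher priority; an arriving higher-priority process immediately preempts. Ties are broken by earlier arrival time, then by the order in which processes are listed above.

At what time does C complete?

21

Timeline: | A 0-6 | D 6-13 | C 13-21 | A 21-27 | B 27-31 | E 31-36 |
Completion: A=27  B=31  C=21  D=13  E=36
Turnaround (C−A): A=27  B=28  C=15  D=7  E=34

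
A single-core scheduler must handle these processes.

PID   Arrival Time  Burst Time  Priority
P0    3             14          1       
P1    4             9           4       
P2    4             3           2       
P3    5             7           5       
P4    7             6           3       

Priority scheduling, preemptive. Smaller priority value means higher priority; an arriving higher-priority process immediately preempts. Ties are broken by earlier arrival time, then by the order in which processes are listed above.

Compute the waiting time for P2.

Schedule: | idle 0-3 | P0 3-17 | P2 17-20 | P4 20-26 | P1 26-35 | P3 35-42 |
Completion: P0=17  P1=35  P2=20  P3=42  P4=26
Waiting(P2) = turnaround − burst = 16 − 3 = 13

13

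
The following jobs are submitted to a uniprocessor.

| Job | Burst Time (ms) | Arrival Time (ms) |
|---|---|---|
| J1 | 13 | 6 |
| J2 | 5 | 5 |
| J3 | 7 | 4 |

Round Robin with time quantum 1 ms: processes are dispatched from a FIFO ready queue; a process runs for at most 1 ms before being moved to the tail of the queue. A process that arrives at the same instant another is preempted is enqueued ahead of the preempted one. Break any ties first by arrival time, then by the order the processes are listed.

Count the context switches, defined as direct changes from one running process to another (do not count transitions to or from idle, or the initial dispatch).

17

Schedule: | idle 0-4 | J3 4-5 | J2 5-6 | J3 6-7 | J1 7-8 | J2 8-9 | J3 9-10 | J1 10-11 | J2 11-12 | J3 12-13 | J1 13-14 | J2 14-15 | J3 15-16 | J1 16-17 | J2 17-18 | J3 18-19 | J1 19-20 | J3 20-21 | J1 21-29 |
Completion: J1=29  J2=18  J3=21
Turnaround (C−A): J1=23  J2=13  J3=17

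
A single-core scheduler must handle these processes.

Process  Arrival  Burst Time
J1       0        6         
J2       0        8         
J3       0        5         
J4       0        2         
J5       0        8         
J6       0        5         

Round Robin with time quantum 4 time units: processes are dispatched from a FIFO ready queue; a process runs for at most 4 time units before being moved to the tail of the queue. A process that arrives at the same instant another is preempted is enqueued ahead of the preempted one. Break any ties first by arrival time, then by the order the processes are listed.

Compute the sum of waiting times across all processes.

128

Timeline: | J1 0-4 | J2 4-8 | J3 8-12 | J4 12-14 | J5 14-18 | J6 18-22 | J1 22-24 | J2 24-28 | J3 28-29 | J5 29-33 | J6 33-34 |
Completion: J1=24  J2=28  J3=29  J4=14  J5=33  J6=34
Waiting = turnaround − burst: J1=18, J2=20, J3=24, J4=12, J5=25, J6=29
Total waiting = 18 + 20 + 24 + 12 + 25 + 29 = 128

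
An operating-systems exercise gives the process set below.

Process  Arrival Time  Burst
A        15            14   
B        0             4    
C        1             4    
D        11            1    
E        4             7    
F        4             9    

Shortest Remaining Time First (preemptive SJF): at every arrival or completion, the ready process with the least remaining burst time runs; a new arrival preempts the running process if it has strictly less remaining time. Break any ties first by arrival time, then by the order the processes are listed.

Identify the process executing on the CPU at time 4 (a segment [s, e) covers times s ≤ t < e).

C

Timeline: | B 0-4 | C 4-8 | E 8-11 | D 11-12 | E 12-16 | F 16-25 | A 25-39 |
Completion: A=39  B=4  C=8  D=12  E=16  F=25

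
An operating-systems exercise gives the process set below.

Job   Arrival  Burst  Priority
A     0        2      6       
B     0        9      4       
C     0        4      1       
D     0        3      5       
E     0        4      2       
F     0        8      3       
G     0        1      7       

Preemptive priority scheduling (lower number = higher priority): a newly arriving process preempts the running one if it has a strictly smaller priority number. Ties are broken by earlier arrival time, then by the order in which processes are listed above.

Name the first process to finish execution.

C

Schedule: | C 0-4 | E 4-8 | F 8-16 | B 16-25 | D 25-28 | A 28-30 | G 30-31 |
Completion: A=30  B=25  C=4  D=28  E=8  F=16  G=31
Turnaround (C−A): A=30  B=25  C=4  D=28  E=8  F=16  G=31
Finish order: C → E → F → B → D → A → G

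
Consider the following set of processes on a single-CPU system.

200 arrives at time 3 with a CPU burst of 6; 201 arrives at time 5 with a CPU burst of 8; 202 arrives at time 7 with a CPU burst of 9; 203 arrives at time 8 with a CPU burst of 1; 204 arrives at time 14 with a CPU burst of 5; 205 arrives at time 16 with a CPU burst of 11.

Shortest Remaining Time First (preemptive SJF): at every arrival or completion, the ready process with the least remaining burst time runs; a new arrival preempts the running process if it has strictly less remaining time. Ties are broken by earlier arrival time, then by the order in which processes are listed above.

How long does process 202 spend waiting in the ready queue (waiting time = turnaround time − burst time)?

Schedule: | idle 0-3 | 200 3-9 | 203 9-10 | 201 10-18 | 204 18-23 | 202 23-32 | 205 32-43 |
Completion: 200=9  201=18  202=32  203=10  204=23  205=43
Turnaround (C−A): 200=6  201=13  202=25  203=2  204=9  205=27
Waiting(202) = turnaround − burst = 25 − 9 = 16

16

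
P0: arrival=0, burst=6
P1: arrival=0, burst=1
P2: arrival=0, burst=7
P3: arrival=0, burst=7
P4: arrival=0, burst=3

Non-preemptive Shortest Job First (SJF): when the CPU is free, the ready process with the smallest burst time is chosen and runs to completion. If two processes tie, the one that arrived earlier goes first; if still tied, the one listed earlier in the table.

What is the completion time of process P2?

17

Timeline: | P1 0-1 | P4 1-4 | P0 4-10 | P2 10-17 | P3 17-24 |
Completion: P0=10  P1=1  P2=17  P3=24  P4=4
Turnaround (C−A): P0=10  P1=1  P2=17  P3=24  P4=4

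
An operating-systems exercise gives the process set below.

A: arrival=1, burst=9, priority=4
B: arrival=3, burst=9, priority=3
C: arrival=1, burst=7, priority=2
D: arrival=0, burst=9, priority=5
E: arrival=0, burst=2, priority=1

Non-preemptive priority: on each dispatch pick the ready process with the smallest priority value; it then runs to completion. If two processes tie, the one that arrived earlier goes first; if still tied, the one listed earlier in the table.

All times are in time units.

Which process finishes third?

Gantt: | E 0-2 | C 2-9 | B 9-18 | A 18-27 | D 27-36 |
Completion: A=27  B=18  C=9  D=36  E=2
Finish order: E → C → B → A → D

B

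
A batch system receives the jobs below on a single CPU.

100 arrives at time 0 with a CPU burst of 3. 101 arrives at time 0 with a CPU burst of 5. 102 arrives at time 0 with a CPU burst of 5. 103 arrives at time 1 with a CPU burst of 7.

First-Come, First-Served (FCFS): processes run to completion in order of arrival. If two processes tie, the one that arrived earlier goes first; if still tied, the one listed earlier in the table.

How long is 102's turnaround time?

Timeline: | 100 0-3 | 101 3-8 | 102 8-13 | 103 13-20 |
Completion: 100=3  101=8  102=13  103=20
Turnaround (C−A): 100=3  101=8  102=13  103=19
Turnaround(102) = completion − arrival = 13 − 0 = 13

13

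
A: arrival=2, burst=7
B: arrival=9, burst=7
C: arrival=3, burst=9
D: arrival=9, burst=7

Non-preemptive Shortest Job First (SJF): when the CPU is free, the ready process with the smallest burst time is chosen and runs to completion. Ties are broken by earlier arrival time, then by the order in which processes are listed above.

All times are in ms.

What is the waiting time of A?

0

Schedule: | idle 0-2 | A 2-9 | B 9-16 | D 16-23 | C 23-32 |
Completion: A=9  B=16  C=32  D=23
Turnaround (C−A): A=7  B=7  C=29  D=14
Waiting(A) = turnaround − burst = 7 − 7 = 0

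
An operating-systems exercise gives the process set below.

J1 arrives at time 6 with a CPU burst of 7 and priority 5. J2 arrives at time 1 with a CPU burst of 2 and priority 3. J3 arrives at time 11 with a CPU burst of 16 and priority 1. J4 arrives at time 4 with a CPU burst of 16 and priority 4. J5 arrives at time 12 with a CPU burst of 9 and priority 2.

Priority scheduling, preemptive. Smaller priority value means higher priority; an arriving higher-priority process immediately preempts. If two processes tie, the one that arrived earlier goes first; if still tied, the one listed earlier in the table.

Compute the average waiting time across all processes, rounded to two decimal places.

Timeline: | idle 0-1 | J2 1-3 | idle 3-4 | J4 4-11 | J3 11-27 | J5 27-36 | J4 36-45 | J1 45-52 |
Completion: J1=52  J2=3  J3=27  J4=45  J5=36
Turnaround (C−A): J1=46  J2=2  J3=16  J4=41  J5=24
Waiting times: J1=39, J2=0, J3=0, J4=25, J5=15
Average waiting = (39+0+0+25+15) / 5 = 79/5 = 15.80

15.80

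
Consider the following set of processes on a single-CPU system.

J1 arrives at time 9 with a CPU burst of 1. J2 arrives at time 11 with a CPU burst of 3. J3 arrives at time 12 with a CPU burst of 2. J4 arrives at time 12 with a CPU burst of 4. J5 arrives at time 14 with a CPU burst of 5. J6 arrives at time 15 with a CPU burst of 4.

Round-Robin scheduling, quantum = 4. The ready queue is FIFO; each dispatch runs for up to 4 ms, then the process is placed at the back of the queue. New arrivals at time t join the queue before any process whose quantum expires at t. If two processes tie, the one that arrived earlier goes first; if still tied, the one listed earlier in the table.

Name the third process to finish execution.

J3

Timeline: | idle 0-9 | J1 9-10 | idle 10-11 | J2 11-14 | J3 14-16 | J4 16-20 | J5 20-24 | J6 24-28 | J5 28-29 |
Completion: J1=10  J2=14  J3=16  J4=20  J5=29  J6=28
Turnaround (C−A): J1=1  J2=3  J3=4  J4=8  J5=15  J6=13
Finish order: J1 → J2 → J3 → J4 → J6 → J5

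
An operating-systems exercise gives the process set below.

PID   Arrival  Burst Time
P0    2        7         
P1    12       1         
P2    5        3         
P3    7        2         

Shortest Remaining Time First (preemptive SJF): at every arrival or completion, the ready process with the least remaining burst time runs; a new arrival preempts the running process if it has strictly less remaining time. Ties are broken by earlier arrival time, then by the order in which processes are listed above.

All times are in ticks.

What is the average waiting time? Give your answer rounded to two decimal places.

1.75

Timeline: | idle 0-2 | P0 2-5 | P2 5-8 | P3 8-10 | P0 10-12 | P1 12-13 | P0 13-15 |
Completion: P0=15  P1=13  P2=8  P3=10
Turnaround (C−A): P0=13  P1=1  P2=3  P3=3
Waiting times: P0=6, P1=0, P2=0, P3=1
Average waiting = (6+0+0+1) / 4 = 7/4 = 1.75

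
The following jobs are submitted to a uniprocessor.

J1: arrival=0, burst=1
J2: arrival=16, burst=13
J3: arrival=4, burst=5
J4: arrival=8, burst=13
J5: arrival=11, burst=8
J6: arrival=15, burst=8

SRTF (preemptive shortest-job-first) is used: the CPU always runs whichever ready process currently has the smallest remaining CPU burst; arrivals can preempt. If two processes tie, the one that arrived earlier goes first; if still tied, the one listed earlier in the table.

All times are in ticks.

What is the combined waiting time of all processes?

Timeline: | J1 0-1 | idle 1-4 | J3 4-9 | J4 9-11 | J5 11-19 | J6 19-27 | J4 27-38 | J2 38-51 |
Completion: J1=1  J2=51  J3=9  J4=38  J5=19  J6=27
Waiting = turnaround − burst: J1=0, J2=22, J3=0, J4=17, J5=0, J6=4
Total waiting = 0 + 22 + 0 + 17 + 0 + 4 = 43

43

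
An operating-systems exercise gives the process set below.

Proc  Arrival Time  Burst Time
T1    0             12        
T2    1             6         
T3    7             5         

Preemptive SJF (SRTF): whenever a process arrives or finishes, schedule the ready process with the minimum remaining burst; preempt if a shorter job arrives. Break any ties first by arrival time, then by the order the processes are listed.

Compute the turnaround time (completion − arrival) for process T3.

5

Schedule: | T1 0-1 | T2 1-7 | T3 7-12 | T1 12-23 |
Completion: T1=23  T2=7  T3=12
Turnaround(T3) = completion − arrival = 12 − 7 = 5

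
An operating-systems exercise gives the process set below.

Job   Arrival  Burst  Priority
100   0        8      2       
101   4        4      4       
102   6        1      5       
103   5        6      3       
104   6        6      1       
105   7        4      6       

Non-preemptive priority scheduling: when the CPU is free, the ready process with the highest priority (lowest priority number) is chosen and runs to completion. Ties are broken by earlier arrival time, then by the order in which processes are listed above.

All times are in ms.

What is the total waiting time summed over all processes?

Timeline: | 100 0-8 | 104 8-14 | 103 14-20 | 101 20-24 | 102 24-25 | 105 25-29 |
Completion: 100=8  101=24  102=25  103=20  104=14  105=29
Turnaround (C−A): 100=8  101=20  102=19  103=15  104=8  105=22
Waiting = turnaround − burst: 100=0, 101=16, 102=18, 103=9, 104=2, 105=18
Total waiting = 0 + 16 + 18 + 9 + 2 + 18 = 63

63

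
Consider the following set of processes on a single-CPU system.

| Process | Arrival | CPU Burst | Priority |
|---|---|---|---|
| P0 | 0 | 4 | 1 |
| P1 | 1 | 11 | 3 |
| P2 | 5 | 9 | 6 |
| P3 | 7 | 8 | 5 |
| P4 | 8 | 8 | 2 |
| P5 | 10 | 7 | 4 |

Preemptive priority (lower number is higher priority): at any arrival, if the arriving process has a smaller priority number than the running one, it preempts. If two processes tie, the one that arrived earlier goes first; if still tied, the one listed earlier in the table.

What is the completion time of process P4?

Schedule: | P0 0-4 | P1 4-8 | P4 8-16 | P1 16-23 | P5 23-30 | P3 30-38 | P2 38-47 |
Completion: P0=4  P1=23  P2=47  P3=38  P4=16  P5=30
Turnaround (C−A): P0=4  P1=22  P2=42  P3=31  P4=8  P5=20

16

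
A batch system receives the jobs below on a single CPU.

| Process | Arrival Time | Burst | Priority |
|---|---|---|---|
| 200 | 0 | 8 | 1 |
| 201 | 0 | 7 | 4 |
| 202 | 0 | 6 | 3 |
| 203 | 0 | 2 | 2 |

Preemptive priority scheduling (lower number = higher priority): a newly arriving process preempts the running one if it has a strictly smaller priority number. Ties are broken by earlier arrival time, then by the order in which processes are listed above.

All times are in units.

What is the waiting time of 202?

10

Timeline: | 200 0-8 | 203 8-10 | 202 10-16 | 201 16-23 |
Completion: 200=8  201=23  202=16  203=10
Waiting(202) = turnaround − burst = 16 − 6 = 10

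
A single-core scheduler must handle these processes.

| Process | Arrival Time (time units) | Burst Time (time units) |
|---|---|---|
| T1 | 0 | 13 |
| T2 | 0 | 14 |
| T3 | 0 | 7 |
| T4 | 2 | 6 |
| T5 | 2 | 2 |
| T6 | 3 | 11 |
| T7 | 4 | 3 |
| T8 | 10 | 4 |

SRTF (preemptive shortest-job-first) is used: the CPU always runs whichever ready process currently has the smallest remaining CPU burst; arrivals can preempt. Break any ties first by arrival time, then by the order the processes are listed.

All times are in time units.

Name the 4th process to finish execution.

Gantt: | T3 0-2 | T5 2-4 | T7 4-7 | T3 7-12 | T8 12-16 | T4 16-22 | T6 22-33 | T1 33-46 | T2 46-60 |
Completion: T1=46  T2=60  T3=12  T4=22  T5=4  T6=33  T7=7  T8=16
Finish order: T5 → T7 → T3 → T8 → T4 → T6 → T1 → T2

T8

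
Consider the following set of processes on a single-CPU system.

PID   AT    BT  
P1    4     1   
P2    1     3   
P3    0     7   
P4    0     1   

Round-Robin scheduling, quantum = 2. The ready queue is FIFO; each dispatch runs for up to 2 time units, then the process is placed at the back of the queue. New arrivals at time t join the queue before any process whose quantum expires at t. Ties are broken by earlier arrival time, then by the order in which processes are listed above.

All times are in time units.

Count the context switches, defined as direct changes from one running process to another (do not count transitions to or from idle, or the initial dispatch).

6

Timeline: | P3 0-2 | P4 2-3 | P2 3-5 | P3 5-7 | P1 7-8 | P2 8-9 | P3 9-12 |
Completion: P1=8  P2=9  P3=12  P4=3
Turnaround (C−A): P1=4  P2=8  P3=12  P4=3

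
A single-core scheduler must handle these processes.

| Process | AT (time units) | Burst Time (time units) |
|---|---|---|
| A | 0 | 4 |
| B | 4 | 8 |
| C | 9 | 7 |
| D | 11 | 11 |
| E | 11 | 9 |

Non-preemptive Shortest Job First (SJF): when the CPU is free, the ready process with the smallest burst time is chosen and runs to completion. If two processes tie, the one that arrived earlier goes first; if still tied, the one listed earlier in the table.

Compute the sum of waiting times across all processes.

Timeline: | A 0-4 | B 4-12 | C 12-19 | E 19-28 | D 28-39 |
Completion: A=4  B=12  C=19  D=39  E=28
Turnaround (C−A): A=4  B=8  C=10  D=28  E=17
Waiting = turnaround − burst: A=0, B=0, C=3, D=17, E=8
Total waiting = 0 + 0 + 3 + 17 + 8 = 28

28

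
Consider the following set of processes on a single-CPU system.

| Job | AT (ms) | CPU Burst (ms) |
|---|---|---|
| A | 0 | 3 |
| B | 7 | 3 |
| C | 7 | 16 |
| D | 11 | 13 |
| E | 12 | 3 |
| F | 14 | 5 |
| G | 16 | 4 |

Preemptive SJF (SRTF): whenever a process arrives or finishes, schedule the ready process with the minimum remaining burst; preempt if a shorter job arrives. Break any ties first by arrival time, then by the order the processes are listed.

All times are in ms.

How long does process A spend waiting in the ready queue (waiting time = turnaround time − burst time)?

Schedule: | A 0-3 | idle 3-7 | B 7-10 | C 10-11 | D 11-12 | E 12-15 | F 15-20 | G 20-24 | D 24-36 | C 36-51 |
Completion: A=3  B=10  C=51  D=36  E=15  F=20  G=24
Turnaround (C−A): A=3  B=3  C=44  D=25  E=3  F=6  G=8
Waiting(A) = turnaround − burst = 3 − 3 = 0

0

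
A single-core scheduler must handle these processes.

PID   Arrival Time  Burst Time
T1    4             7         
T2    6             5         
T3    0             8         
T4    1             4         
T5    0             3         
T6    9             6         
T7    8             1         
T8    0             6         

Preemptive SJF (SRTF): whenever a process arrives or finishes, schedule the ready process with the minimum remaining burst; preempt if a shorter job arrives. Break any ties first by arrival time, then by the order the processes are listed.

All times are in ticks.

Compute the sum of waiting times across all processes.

Schedule: | T5 0-3 | T4 3-7 | T2 7-8 | T7 8-9 | T2 9-13 | T8 13-19 | T6 19-25 | T1 25-32 | T3 32-40 |
Completion: T1=32  T2=13  T3=40  T4=7  T5=3  T6=25  T7=9  T8=19
Waiting = turnaround − burst: T1=21, T2=2, T3=32, T4=2, T5=0, T6=10, T7=0, T8=13
Total waiting = 21 + 2 + 32 + 2 + 0 + 10 + 0 + 13 = 80

80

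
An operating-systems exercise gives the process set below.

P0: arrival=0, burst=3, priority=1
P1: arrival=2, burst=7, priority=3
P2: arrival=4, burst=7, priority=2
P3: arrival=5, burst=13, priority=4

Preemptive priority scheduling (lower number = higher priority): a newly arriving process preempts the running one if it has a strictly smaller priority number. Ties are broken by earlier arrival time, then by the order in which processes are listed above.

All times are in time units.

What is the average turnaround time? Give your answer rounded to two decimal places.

Gantt: | P0 0-3 | P1 3-4 | P2 4-11 | P1 11-17 | P3 17-30 |
Completion: P0=3  P1=17  P2=11  P3=30
Turnaround times: P0=3, P1=15, P2=7, P3=25
Average turnaround = (3+15+7+25) / 4 = 50/4 = 12.50

12.50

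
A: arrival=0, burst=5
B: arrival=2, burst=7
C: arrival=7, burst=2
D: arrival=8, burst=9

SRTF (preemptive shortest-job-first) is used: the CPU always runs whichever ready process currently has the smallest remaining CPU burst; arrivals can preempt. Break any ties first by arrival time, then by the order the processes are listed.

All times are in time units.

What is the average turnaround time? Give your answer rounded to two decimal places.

8.50

Timeline: | A 0-5 | B 5-7 | C 7-9 | B 9-14 | D 14-23 |
Completion: A=5  B=14  C=9  D=23
Turnaround (C−A): A=5  B=12  C=2  D=15
Turnaround times: A=5, B=12, C=2, D=15
Average turnaround = (5+12+2+15) / 4 = 34/4 = 8.50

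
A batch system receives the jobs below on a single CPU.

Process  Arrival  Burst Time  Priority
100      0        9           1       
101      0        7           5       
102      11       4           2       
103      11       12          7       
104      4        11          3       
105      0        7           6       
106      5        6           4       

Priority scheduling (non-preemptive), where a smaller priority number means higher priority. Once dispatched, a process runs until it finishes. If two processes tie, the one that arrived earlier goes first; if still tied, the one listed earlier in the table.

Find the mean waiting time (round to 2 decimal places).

19.00

Gantt: | 100 0-9 | 104 9-20 | 102 20-24 | 106 24-30 | 101 30-37 | 105 37-44 | 103 44-56 |
Completion: 100=9  101=37  102=24  103=56  104=20  105=44  106=30
Turnaround (C−A): 100=9  101=37  102=13  103=45  104=16  105=44  106=25
Waiting times: 100=0, 101=30, 102=9, 103=33, 104=5, 105=37, 106=19
Average waiting = (0+30+9+33+5+37+19) / 7 = 133/7 = 19.00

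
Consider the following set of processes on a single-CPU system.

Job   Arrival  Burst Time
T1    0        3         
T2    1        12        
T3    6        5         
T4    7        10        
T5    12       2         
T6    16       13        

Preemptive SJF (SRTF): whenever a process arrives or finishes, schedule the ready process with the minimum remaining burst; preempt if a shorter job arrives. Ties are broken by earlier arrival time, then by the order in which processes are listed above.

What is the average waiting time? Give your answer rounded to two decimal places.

Timeline: | T1 0-3 | T2 3-6 | T3 6-11 | T2 11-12 | T5 12-14 | T2 14-22 | T4 22-32 | T6 32-45 |
Completion: T1=3  T2=22  T3=11  T4=32  T5=14  T6=45
Waiting times: T1=0, T2=9, T3=0, T4=15, T5=0, T6=16
Average waiting = (0+9+0+15+0+16) / 6 = 40/6 = 6.67

6.67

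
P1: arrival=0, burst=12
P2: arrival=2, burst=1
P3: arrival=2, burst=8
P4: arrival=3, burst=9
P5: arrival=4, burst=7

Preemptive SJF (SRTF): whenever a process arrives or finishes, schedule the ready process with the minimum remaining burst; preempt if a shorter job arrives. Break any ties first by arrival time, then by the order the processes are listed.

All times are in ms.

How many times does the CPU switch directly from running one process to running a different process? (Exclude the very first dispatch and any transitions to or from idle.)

Schedule: | P1 0-2 | P2 2-3 | P3 3-11 | P5 11-18 | P4 18-27 | P1 27-37 |
Completion: P1=37  P2=3  P3=11  P4=27  P5=18

5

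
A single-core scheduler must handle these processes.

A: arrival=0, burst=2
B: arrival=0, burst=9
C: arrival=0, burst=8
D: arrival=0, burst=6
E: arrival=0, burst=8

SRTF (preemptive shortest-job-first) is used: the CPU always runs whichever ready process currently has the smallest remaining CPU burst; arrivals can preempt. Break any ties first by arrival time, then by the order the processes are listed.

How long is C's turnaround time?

16

Gantt: | A 0-2 | D 2-8 | C 8-16 | E 16-24 | B 24-33 |
Completion: A=2  B=33  C=16  D=8  E=24
Turnaround (C−A): A=2  B=33  C=16  D=8  E=24
Turnaround(C) = completion − arrival = 16 − 0 = 16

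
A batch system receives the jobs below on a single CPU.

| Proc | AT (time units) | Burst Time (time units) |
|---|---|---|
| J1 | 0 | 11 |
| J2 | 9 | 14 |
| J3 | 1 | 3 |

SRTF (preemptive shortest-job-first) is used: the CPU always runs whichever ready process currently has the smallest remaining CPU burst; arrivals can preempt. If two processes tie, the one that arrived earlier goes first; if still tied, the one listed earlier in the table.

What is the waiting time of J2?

5

Timeline: | J1 0-1 | J3 1-4 | J1 4-14 | J2 14-28 |
Completion: J1=14  J2=28  J3=4
Waiting(J2) = turnaround − burst = 19 − 14 = 5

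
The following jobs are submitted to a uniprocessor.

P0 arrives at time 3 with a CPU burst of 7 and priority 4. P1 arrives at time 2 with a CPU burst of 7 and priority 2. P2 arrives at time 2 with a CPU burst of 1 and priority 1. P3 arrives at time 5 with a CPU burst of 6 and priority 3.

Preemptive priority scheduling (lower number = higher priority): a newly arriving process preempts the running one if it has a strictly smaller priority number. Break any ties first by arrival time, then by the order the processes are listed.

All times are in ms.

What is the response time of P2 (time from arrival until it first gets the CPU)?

0

Gantt: | idle 0-2 | P2 2-3 | P1 3-10 | P3 10-16 | P0 16-23 |
Completion: P0=23  P1=10  P2=3  P3=16
Response(P2) = first start − arrival = 2 − 2 = 0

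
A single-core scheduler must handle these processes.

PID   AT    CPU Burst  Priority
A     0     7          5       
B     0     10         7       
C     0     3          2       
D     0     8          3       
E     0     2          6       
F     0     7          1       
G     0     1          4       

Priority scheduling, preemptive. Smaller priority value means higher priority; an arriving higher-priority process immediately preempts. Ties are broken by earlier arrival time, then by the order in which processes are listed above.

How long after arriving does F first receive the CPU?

0

Schedule: | F 0-7 | C 7-10 | D 10-18 | G 18-19 | A 19-26 | E 26-28 | B 28-38 |
Completion: A=26  B=38  C=10  D=18  E=28  F=7  G=19
Response(F) = first start − arrival = 0 − 0 = 0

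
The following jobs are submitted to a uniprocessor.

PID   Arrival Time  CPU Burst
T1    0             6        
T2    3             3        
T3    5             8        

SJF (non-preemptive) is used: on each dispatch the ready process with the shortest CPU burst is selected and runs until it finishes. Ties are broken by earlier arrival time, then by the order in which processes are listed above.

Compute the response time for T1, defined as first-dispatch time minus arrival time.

0

Gantt: | T1 0-6 | T2 6-9 | T3 9-17 |
Completion: T1=6  T2=9  T3=17
Turnaround (C−A): T1=6  T2=6  T3=12
Response(T1) = first start − arrival = 0 − 0 = 0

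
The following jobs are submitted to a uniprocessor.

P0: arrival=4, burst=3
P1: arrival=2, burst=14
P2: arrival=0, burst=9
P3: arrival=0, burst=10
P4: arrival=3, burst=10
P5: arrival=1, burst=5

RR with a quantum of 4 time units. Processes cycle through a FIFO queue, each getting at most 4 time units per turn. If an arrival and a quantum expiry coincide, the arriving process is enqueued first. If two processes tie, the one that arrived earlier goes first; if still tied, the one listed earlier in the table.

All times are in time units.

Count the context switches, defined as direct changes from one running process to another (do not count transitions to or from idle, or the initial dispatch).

15

Gantt: | P2 0-4 | P3 4-8 | P5 8-12 | P1 12-16 | P4 16-20 | P0 20-23 | P2 23-27 | P3 27-31 | P5 31-32 | P1 32-36 | P4 36-40 | P2 40-41 | P3 41-43 | P1 43-47 | P4 47-49 | P1 49-51 |
Completion: P0=23  P1=51  P2=41  P3=43  P4=49  P5=32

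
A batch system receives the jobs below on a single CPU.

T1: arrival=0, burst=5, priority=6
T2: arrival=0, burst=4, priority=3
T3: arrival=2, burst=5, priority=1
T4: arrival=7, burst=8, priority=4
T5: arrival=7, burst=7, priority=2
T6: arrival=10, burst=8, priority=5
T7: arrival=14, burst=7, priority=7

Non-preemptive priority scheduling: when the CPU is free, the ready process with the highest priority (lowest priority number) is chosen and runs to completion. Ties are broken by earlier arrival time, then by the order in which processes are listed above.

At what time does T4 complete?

24

Schedule: | T2 0-4 | T3 4-9 | T5 9-16 | T4 16-24 | T6 24-32 | T1 32-37 | T7 37-44 |
Completion: T1=37  T2=4  T3=9  T4=24  T5=16  T6=32  T7=44
Turnaround (C−A): T1=37  T2=4  T3=7  T4=17  T5=9  T6=22  T7=30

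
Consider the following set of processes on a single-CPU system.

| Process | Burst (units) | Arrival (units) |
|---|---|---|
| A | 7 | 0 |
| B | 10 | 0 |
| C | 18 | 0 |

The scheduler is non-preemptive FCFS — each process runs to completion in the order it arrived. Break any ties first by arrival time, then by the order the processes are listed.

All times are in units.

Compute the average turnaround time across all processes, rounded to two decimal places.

Schedule: | A 0-7 | B 7-17 | C 17-35 |
Completion: A=7  B=17  C=35
Turnaround times: A=7, B=17, C=35
Average turnaround = (7+17+35) / 3 = 59/3 = 19.67

19.67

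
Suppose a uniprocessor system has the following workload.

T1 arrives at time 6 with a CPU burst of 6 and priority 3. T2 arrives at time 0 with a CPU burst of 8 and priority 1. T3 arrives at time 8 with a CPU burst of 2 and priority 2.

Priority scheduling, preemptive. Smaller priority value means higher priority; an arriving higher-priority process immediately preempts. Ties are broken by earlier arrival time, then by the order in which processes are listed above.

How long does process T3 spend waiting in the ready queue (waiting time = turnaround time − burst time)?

0

Timeline: | T2 0-8 | T3 8-10 | T1 10-16 |
Completion: T1=16  T2=8  T3=10
Turnaround (C−A): T1=10  T2=8  T3=2
Waiting(T3) = turnaround − burst = 2 − 2 = 0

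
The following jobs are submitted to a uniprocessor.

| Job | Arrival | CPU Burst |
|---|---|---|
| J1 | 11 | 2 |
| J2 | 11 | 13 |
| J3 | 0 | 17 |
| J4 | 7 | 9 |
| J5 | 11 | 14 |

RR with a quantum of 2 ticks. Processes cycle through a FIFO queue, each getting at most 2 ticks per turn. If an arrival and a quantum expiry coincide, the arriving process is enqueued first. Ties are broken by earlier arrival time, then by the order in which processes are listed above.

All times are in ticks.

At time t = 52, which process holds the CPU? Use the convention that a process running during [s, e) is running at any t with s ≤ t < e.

Timeline: | J3 0-8 | J4 8-10 | J3 10-12 | J4 12-14 | J1 14-16 | J2 16-18 | J5 18-20 | J3 20-22 | J4 22-24 | J2 24-26 | J5 26-28 | J3 28-30 | J4 30-32 | J2 32-34 | J5 34-36 | J3 36-38 | J4 38-39 | J2 39-41 | J5 41-43 | J3 43-44 | J2 44-46 | J5 46-48 | J2 48-50 | J5 50-52 | J2 52-53 | J5 53-55 |
Completion: J1=16  J2=53  J3=44  J4=39  J5=55

J2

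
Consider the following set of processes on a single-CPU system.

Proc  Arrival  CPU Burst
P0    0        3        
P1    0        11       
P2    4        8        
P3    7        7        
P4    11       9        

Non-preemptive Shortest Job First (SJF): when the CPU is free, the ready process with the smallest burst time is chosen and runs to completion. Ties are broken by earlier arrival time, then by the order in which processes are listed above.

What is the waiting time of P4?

Gantt: | P0 0-3 | P1 3-14 | P3 14-21 | P2 21-29 | P4 29-38 |
Completion: P0=3  P1=14  P2=29  P3=21  P4=38
Turnaround (C−A): P0=3  P1=14  P2=25  P3=14  P4=27
Waiting(P4) = turnaround − burst = 27 − 9 = 18

18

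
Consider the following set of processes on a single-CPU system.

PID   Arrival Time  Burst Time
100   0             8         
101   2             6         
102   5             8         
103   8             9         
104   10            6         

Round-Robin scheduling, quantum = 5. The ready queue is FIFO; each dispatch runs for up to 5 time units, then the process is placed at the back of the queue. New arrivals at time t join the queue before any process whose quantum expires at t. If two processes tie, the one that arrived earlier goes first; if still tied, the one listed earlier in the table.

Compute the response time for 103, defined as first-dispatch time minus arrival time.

10

Schedule: | 100 0-5 | 101 5-10 | 102 10-15 | 100 15-18 | 103 18-23 | 104 23-28 | 101 28-29 | 102 29-32 | 103 32-36 | 104 36-37 |
Completion: 100=18  101=29  102=32  103=36  104=37
Turnaround (C−A): 100=18  101=27  102=27  103=28  104=27
Response(103) = first start − arrival = 18 − 8 = 10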